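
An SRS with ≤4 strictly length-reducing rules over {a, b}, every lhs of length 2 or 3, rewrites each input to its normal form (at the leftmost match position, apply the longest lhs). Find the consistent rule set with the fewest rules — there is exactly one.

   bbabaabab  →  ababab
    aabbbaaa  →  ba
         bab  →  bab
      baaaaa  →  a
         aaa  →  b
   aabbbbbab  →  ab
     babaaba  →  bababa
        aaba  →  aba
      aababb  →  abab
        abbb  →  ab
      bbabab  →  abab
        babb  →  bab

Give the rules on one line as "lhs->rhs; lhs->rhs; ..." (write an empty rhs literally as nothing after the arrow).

  | bbabaabab => abaabab => ababab
  | aabbbaaa => abbbaaa => abbaaa => aaaa => ba
  | bab
  | baaaaa => bbaa => aa => a

aa->a; aaa->b; bb->b; bba->a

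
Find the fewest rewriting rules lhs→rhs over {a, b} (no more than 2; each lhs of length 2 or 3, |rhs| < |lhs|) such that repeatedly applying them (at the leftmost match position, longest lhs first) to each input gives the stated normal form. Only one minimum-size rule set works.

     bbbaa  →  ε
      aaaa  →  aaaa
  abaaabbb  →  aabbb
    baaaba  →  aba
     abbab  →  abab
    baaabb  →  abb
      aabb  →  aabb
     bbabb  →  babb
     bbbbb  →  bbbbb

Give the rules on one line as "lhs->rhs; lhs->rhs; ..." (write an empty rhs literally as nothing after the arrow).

baa->; bba->ba

  | bbbaa => bbaa => baa => ε
  | aaaa
  | abaaabbb => aabbb
  | baaaba => aba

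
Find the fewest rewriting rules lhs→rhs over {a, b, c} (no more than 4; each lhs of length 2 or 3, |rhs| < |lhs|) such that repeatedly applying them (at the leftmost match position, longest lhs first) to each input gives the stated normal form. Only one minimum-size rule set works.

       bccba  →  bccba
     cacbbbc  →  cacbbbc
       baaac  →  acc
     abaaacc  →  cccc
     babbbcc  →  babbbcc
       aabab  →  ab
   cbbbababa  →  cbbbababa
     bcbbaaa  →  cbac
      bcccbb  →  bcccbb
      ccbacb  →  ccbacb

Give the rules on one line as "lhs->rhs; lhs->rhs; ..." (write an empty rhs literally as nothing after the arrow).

aa->c; aab->; bca->ac; bcb->cb

  | bccba
  | cacbbbc
  | baaac => bcac => acc
  | abaaacc => abcacc => aaccc => cccc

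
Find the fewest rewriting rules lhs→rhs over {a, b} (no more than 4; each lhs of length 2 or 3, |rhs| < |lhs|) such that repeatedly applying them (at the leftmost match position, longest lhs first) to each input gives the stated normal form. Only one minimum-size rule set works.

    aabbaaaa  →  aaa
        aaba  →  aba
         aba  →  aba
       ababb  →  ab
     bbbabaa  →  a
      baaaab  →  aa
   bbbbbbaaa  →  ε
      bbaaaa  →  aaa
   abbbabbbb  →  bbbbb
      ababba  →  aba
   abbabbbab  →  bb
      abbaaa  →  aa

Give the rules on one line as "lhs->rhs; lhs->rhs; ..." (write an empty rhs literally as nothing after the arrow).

aab->ab; abb->bb; bab->aa; bba->

  | aabbaaaa => abbaaaa => bbaaaa => aaa
  | aaba => aba
  | aba
  | ababb => aaab => aab => ab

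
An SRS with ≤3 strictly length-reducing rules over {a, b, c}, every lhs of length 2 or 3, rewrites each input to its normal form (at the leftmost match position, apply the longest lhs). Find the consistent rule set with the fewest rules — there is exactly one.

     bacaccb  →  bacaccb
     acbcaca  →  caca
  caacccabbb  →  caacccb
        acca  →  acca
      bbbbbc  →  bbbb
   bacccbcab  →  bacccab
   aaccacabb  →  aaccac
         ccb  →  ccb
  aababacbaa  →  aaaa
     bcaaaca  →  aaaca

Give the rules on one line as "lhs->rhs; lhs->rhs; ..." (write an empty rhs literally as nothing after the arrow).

  | bacaccb
  | acbcaca => bccaca => caca
  | caacccabbb => caacccb
  | acca

abb->; acb->bc; bc->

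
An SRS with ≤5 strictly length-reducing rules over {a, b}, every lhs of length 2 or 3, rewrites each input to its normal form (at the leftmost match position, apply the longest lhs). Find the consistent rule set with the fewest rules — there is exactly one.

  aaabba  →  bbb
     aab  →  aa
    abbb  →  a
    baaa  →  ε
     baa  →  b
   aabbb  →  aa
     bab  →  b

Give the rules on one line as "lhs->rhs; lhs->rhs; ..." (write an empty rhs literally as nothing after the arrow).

aaa->bb; ab->a; ba->; baa->b

  | aaabba => bbbba => bbb
  | aab => aa
  | abbb => abb => ab => a
  | baaa => ba => ε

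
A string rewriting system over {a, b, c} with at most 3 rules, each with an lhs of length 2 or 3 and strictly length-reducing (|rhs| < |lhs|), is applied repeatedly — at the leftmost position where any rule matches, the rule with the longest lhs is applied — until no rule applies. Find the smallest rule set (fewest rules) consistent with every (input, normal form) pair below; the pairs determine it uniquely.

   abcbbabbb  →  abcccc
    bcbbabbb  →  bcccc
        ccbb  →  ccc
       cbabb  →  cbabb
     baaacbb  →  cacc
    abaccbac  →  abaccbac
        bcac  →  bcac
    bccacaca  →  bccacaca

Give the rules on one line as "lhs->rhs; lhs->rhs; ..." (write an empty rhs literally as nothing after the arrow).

  | abcbbabbb => abccabbb => abcccbb => abcccc
  | bcbbabbb => bccabbb => bcccbb => bcccc
  | ccbb => ccc
  | cbabb

baa->c; cab->cc; cbb->cc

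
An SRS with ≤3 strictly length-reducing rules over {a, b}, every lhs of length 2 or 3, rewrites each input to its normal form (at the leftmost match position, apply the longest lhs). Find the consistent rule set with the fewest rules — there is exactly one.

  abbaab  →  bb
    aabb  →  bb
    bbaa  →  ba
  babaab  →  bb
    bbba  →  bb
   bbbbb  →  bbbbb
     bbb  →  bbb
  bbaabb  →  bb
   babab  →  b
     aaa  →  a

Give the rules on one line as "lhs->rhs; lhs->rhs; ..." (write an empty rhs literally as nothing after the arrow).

  | abbaab => baab => bb
  | aabb => bb
  | bbaa => ba
  | babaab => baab => bb

aa->; ab->; bba->b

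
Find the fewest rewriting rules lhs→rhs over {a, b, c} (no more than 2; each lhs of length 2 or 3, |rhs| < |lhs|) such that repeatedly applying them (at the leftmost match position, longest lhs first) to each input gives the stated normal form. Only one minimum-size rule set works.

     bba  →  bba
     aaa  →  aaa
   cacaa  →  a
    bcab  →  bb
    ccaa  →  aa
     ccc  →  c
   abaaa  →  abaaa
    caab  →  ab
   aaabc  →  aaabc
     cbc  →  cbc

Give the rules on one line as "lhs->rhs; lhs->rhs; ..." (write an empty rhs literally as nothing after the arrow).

  | bba
  | aaa
  | cacaa => caa => a
  | bcab => bb

ca->; cc->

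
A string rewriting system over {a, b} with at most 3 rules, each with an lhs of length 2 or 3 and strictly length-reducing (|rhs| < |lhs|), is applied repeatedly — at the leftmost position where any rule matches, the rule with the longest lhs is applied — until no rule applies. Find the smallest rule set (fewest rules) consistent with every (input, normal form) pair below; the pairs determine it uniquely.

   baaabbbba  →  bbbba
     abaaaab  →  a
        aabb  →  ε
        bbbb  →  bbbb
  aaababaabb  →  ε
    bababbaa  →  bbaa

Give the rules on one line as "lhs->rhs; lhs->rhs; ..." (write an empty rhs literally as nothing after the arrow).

  | baaabbbba => babbbba => bbbba
  | abaaaab => aaaab => aab => a
  | aabb => ab => ε
  | bbbb

aaa->a; ab->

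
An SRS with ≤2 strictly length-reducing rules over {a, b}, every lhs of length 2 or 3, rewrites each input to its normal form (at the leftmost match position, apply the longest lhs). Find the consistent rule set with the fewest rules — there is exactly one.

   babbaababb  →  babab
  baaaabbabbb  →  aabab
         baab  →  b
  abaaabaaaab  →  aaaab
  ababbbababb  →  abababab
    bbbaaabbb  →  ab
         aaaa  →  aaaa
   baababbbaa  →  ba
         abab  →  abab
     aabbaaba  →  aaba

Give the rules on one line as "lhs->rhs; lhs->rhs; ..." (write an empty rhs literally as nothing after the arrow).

  | babbaababb => babaababb => bababb => babab
  | baaaabbabbb => aabbabbb => aababbb => aababb => aabab
  | baab => b
  | abaaabaaaab => aabaaaab => aaaab

baa->; bb->b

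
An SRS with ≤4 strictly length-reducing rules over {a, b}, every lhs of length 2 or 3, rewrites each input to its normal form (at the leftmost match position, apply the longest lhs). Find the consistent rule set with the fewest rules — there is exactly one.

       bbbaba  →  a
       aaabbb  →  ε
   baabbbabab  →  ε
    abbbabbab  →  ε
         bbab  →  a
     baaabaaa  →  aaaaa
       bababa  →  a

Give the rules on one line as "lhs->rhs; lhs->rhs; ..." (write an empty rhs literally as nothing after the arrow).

ab->; ba->a; bb->a

  | bbbaba => ababa => aba => a
  | aaabbb => aabb => ab => ε
  | baabbbabab => aabbbabab => abbabab => babab => abab => ab => ε
  | abbbabbab => bbabbab => aabbab => abab => ab => ε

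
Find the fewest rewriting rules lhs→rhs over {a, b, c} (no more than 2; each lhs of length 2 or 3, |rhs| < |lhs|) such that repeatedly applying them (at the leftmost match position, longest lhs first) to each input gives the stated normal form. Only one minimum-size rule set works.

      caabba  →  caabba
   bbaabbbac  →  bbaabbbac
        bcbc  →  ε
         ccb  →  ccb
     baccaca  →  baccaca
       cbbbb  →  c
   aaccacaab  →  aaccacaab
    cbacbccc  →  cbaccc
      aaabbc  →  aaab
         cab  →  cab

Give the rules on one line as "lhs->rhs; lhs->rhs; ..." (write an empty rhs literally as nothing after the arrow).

bc->; cbb->c

  | caabba
  | bbaabbbac
  | bcbc => bc => ε
  | ccb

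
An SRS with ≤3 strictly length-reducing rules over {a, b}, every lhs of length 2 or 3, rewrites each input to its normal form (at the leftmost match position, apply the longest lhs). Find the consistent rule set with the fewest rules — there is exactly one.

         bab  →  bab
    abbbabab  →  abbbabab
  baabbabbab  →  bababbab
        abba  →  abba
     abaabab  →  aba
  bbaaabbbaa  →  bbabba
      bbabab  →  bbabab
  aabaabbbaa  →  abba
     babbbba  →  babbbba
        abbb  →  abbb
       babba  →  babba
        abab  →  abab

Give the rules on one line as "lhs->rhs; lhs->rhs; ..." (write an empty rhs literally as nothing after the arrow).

aa->a; aab->a

  | bab
  | abbbabab
  | baabbabbab => bababbab
  | abba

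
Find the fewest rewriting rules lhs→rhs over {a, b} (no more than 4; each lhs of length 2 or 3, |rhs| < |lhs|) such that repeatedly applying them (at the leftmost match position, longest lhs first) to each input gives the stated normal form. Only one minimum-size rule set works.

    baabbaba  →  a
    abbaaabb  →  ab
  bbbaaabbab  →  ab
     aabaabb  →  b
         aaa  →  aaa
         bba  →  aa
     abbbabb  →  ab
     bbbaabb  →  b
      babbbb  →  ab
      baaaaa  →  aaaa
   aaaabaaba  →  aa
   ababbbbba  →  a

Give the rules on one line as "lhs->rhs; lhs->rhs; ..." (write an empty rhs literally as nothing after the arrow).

aab->ba; abb->ab; ba->; bb->a

  | baabbaba => abbaba => ababa => aba => a
  | abbaaabb => abaaabb => aaabb => abab => ab
  | bbbaaabbab => abaaabbab => aaabbab => ababab => abab => ab
  | aabaabb => baaabb => aabb => bab => b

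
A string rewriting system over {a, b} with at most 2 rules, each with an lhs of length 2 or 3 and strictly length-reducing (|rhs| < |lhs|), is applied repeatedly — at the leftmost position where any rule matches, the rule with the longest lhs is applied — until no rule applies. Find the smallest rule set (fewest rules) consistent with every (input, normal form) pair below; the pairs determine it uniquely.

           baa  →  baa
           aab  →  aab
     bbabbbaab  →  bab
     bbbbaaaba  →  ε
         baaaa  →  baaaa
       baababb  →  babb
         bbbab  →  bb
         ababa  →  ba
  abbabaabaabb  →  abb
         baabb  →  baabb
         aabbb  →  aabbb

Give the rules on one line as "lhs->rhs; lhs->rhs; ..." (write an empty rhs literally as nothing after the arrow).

aba->; bba->

  | baa
  | aab
  | bbabbbaab => bbbaab => bab
  | bbbbaaaba => bbaaba => aba => ε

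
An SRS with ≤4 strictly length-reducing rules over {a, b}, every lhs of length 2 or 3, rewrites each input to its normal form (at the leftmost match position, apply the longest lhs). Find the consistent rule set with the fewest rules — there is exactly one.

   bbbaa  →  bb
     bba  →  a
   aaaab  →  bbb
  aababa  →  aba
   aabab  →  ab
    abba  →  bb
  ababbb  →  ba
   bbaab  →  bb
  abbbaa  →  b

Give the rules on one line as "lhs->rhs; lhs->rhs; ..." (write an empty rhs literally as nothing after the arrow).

  | bbbaa => baa => bb
  | bba => a
  | aaaab => baab => bbb
  | aababa => bbaba => aba

aa->b; abb->ba; bab->; bba->a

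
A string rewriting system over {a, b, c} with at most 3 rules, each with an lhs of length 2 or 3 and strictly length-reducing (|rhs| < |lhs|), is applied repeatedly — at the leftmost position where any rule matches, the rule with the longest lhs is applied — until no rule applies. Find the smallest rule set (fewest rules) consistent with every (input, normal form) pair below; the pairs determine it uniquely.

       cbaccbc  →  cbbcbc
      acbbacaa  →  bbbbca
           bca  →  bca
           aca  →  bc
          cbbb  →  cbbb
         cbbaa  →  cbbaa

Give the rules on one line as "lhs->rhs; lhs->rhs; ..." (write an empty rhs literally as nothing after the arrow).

  | cbaccbc => cbbcbc
  | acbbacaa => bbbacaa => bbbbca
  | bca
  | aca => bc

ac->b; aca->bc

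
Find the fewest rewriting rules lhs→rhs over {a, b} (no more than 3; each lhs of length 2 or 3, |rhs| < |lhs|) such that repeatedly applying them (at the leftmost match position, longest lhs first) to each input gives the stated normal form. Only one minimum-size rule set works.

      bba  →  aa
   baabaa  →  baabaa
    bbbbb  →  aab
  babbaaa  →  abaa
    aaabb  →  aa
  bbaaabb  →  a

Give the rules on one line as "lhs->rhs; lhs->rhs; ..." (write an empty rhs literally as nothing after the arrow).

aaa->bb; bb->a

  | bba => aa
  | baabaa
  | bbbbb => abbb => aab
  | babbaaa => baaaaa => bbbaa => abaa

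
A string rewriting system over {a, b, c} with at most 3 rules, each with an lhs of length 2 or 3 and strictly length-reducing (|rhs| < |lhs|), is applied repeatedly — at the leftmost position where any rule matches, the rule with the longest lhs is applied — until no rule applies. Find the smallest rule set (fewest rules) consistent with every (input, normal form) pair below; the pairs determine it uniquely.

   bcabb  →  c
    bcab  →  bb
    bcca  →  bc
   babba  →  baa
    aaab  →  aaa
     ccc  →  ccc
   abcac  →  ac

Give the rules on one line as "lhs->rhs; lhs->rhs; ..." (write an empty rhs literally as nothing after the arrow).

ab->a; bbb->c; ca->

  | bcabb => bbb => c
  | bcab => bb
  | bcca => bc
  | babba => baba => baa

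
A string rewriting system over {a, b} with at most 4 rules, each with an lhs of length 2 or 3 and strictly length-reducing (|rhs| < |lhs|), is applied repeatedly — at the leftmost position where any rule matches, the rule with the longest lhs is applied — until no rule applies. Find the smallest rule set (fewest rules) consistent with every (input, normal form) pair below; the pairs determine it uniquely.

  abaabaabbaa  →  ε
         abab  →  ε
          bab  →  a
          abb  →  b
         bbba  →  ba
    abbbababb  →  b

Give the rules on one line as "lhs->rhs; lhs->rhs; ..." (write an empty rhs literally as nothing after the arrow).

aa->b; ab->; bab->a; bb->

  | abaabaabbaa => aabaabbaa => bbaabbaa => aabbaa => bbbaa => baa => bb => ε
  | abab => ab => ε
  | bab => a
  | abb => b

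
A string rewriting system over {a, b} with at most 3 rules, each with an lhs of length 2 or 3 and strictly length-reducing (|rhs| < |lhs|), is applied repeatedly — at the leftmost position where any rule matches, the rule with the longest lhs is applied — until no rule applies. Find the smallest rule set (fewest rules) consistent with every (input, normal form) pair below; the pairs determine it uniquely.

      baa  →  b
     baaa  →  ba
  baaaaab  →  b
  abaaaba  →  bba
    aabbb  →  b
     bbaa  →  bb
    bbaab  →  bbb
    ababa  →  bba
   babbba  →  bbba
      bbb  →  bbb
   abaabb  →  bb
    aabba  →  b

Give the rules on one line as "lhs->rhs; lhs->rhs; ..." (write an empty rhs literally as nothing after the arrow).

  | baa => b
  | baaa => ba
  | baaaaab => baaab => bab => b
  | abaaaba => baaba => bba

ab->; aba->b; baa->b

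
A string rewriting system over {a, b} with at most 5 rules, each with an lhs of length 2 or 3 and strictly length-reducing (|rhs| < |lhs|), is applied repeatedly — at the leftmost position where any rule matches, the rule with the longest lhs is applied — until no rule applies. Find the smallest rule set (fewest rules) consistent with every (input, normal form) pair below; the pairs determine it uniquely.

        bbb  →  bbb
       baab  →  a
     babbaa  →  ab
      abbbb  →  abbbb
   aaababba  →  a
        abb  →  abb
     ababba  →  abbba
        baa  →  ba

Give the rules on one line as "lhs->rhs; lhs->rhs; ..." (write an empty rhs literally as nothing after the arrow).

aa->a; aaa->b; aba->ab; bab->a

  | bbb
  | baab => bab => a
  | babbaa => abaa => aba => ab
  | abbbb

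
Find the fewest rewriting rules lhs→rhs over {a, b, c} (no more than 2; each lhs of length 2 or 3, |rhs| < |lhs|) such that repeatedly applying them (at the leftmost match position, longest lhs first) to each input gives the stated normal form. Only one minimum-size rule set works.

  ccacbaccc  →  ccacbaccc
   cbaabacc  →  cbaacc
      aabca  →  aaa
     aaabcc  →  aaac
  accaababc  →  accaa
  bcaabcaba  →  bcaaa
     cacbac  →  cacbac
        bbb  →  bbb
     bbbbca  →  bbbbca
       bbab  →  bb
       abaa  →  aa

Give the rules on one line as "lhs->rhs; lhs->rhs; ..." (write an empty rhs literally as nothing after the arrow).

ab->; abc->a

  | ccacbaccc
  | cbaabacc => cbaacc
  | aabca => aaa
  | aaabcc => aaac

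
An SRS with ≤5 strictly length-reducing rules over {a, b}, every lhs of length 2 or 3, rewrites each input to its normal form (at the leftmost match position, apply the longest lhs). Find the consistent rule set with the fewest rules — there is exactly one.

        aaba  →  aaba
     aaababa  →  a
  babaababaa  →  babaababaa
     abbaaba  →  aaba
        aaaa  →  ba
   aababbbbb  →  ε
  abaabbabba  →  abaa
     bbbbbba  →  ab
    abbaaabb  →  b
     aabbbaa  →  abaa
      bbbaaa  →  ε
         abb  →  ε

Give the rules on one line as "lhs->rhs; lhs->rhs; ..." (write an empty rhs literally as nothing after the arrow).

  | aaba
  | aaababa => bbaba => abba => a
  | babaababaa
  | abbaaba => aaba

aaa->b; abb->; bb->; bba->ab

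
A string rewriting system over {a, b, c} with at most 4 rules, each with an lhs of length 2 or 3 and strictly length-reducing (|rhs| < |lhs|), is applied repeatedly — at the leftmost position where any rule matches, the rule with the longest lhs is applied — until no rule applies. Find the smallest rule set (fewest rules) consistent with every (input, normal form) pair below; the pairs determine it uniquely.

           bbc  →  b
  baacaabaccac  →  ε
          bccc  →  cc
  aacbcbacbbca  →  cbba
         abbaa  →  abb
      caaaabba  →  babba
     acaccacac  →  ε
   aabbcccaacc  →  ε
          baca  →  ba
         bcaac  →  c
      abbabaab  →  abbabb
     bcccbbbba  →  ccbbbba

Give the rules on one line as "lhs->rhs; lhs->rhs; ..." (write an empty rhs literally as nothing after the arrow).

aa->; ac->; bc->; ca->b

  | bbc => b
  | baacaabaccac => bcaabaccac => aabaccac => baccac => bcac => ac => ε
  | bccc => cc
  | aacbcbacbbca => cbcbacbbca => cbacbbca => cbbbca => cbba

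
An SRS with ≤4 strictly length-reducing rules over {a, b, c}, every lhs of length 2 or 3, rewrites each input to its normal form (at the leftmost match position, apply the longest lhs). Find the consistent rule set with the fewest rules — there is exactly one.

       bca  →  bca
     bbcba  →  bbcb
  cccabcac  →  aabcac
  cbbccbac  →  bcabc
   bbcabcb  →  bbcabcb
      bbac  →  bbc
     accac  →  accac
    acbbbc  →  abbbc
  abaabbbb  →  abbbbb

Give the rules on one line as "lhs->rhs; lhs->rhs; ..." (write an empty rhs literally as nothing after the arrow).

  | bca
  | bbcba => bbcb
  | cccabcac => aabcac
  | cbbccbac => bbccbac => bcabac => bcabc

ba->b; bcc->ca; cbb->bb; ccc->a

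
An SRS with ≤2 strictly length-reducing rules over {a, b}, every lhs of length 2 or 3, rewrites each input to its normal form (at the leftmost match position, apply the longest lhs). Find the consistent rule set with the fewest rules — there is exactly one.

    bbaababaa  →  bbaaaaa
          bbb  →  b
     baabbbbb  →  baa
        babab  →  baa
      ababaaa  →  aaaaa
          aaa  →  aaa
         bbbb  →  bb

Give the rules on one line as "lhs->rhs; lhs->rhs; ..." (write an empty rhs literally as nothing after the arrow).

  | bbaababaa => bbaaabaa => bbaaaaa
  | bbb => b
  | baabbbbb => baabbbb => baabbb => baabb => baab => baa
  | babab => baab => baa

ab->a; bbb->b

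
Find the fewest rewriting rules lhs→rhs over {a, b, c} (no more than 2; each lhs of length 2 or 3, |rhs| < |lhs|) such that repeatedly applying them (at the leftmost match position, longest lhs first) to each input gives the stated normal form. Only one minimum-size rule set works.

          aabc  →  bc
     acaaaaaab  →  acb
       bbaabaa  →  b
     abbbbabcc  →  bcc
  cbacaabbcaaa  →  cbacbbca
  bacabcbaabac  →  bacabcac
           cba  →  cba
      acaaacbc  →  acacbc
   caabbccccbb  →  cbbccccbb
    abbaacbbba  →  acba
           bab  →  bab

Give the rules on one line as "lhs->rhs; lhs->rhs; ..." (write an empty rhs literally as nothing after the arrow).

aa->; bba->a

  | aabc => bc
  | acaaaaaab => acaaaab => acaab => acb
  | bbaabaa => aabaa => baa => b
  | abbbbabcc => abbabcc => aabcc => bcc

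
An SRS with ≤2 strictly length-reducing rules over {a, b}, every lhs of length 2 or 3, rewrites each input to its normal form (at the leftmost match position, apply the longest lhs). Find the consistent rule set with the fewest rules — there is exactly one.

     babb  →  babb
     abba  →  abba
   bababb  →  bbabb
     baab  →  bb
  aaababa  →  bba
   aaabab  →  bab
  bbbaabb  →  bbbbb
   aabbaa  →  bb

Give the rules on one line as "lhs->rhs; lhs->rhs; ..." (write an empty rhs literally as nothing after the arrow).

aa->; aba->ba

  | babb
  | abba
  | bababb => bbabb
  | baab => bb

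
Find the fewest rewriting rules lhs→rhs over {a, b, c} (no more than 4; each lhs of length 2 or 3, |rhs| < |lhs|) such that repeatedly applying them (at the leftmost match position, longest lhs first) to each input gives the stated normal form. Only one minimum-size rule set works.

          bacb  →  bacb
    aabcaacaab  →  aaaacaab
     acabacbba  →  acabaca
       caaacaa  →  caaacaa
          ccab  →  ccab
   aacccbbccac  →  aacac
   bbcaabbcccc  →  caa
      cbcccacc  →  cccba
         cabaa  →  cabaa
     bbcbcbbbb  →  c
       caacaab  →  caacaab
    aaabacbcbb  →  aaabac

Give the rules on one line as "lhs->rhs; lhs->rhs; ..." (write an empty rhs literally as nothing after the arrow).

acc->ba; bb->; bc->

  | bacb
  | aabcaacaab => aaaacaab
  | acabacbba => acabaca
  | caaacaa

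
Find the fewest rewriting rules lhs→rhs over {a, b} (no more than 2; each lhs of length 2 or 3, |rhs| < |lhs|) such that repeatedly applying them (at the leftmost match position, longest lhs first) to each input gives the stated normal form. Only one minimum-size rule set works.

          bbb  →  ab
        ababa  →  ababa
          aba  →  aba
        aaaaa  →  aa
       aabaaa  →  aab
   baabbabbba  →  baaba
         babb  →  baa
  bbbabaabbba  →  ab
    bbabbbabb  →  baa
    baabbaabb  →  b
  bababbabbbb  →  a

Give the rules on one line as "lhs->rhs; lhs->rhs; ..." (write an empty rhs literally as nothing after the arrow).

aaa->; bb->a

  | bbb => ab
  | ababa
  | aba
  | aaaaa => aa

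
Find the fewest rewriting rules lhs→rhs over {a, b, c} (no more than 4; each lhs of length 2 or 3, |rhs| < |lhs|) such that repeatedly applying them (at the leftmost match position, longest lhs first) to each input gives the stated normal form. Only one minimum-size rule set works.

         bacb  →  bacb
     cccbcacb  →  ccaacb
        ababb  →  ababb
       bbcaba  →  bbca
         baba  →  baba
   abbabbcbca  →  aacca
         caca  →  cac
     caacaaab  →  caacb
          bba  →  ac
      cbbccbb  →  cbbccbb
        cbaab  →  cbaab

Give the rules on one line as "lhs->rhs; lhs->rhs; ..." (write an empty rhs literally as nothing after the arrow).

  | bacb
  | cccbcacb => ccaacb
  | ababb
  | bbcaba => bbca

aca->ac; bba->ac; cab->c; cbc->a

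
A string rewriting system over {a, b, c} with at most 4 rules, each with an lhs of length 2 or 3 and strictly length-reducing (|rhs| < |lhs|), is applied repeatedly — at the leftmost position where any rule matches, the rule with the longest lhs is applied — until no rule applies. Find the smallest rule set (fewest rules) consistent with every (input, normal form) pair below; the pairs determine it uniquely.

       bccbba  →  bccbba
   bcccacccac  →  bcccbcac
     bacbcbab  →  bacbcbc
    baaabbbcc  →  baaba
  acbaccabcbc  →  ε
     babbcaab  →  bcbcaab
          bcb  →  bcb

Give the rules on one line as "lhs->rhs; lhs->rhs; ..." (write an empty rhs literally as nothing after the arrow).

abc->ba; acc->b; bab->bc; bbc->

  | bccbba
  | bcccacccac => bcccbcac
  | bacbcbab => bacbcbc
  | baaabbbcc => baaabc => baaba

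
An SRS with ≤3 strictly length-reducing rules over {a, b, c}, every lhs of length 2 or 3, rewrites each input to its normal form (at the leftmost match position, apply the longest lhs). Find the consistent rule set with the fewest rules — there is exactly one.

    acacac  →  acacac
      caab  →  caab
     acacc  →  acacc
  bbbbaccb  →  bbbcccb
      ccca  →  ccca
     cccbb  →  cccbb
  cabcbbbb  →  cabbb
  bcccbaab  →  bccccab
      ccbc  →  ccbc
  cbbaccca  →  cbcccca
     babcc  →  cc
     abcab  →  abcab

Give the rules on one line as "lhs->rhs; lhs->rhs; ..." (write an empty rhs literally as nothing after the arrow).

  | acacac
  | caab
  | acacc
  | bbbbaccb => bbbcccb

ba->c; bab->; bcb->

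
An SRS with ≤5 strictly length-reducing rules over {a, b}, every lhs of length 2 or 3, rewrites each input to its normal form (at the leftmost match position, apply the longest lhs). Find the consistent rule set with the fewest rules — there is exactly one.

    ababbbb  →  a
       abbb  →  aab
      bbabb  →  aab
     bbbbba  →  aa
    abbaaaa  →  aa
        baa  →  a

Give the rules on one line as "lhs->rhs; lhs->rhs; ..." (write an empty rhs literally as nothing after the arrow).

aaa->a; ba->; bb->a; bba->ab

  | ababbbb => abbbb => aabb => aaa => a
  | abbb => aab
  | bbabb => abbb => aab
  | bbbbba => abbba => aaba => aa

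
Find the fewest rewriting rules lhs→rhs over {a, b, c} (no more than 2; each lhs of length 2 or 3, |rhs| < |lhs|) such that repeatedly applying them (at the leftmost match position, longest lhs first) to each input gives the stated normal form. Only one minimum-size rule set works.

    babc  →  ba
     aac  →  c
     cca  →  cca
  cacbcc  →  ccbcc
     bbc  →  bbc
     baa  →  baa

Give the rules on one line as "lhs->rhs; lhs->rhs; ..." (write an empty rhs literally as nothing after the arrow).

abc->a; ac->c

  | babc => ba
  | aac => ac => c
  | cca
  | cacbcc => ccbcc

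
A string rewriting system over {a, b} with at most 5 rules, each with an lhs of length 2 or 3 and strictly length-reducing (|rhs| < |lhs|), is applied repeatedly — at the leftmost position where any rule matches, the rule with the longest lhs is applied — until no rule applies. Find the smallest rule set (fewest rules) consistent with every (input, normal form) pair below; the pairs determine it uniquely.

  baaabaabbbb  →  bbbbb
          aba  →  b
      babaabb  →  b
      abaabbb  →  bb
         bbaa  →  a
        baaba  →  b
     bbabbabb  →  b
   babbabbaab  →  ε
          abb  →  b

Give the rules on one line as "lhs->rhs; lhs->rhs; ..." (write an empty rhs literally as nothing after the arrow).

  | baaabaabbbb => aabaabbbb => ababbbb => bbbbb
  | aba => b
  | babaabb => abaabb => babb => abb => b
  | abaabbb => babbb => abbb => bb

ab->; aba->b; ba->a; baa->a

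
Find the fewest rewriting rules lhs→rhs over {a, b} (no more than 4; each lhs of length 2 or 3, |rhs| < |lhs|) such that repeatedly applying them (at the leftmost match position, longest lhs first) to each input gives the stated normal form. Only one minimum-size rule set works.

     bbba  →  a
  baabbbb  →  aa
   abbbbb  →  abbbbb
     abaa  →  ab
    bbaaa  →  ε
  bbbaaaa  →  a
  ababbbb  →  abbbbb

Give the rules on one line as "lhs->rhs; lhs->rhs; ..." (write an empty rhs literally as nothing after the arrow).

  | bbba => bba => ba => a
  | baabbbb => aabbbb => aabbb => aabb => aab => aa
  | abbbbb
  | abaa => aba => ab

aaa->; aab->aa; aba->ab; ba->a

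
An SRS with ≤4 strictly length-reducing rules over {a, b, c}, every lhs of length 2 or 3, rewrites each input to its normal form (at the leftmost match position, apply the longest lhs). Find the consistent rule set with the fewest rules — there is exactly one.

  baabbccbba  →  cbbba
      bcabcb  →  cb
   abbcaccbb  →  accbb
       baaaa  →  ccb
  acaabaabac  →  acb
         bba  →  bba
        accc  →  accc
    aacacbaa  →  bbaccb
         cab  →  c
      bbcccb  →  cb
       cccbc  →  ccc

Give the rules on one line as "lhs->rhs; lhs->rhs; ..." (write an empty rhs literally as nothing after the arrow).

  | baabbccbba => cbbbccbba => cbbcbba => cbbba
  | bcabcb => abcb => cb
  | abbcaccbb => bcaccbb => accbb
  | baaaa => cbaa => ccb

aac->bb; ab->; baa->cb; bc->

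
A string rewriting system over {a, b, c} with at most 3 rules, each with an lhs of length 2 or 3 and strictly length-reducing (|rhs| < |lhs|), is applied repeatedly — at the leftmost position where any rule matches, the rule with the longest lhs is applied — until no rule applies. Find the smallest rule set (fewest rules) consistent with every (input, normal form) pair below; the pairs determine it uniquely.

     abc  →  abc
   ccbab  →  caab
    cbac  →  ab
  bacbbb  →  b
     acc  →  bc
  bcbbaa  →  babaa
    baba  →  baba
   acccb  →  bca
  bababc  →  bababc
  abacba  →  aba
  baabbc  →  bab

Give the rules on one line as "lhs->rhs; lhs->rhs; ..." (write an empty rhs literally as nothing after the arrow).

  | abc
  | ccbab => caab
  | cbac => aac => ab
  | bacbbb => bbbbb => bbb => b

ac->b; bb->; cb->a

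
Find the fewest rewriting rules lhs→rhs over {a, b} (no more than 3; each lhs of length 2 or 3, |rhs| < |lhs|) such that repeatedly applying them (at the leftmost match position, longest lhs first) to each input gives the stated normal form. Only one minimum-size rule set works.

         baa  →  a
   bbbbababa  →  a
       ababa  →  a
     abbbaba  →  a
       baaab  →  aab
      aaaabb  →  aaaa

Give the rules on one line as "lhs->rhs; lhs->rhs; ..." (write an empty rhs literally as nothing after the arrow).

ba->; bb->

  | baa => a
  | bbbbababa => bbababa => ababa => aba => a
  | ababa => aba => a
  | abbbaba => ababa => aba => a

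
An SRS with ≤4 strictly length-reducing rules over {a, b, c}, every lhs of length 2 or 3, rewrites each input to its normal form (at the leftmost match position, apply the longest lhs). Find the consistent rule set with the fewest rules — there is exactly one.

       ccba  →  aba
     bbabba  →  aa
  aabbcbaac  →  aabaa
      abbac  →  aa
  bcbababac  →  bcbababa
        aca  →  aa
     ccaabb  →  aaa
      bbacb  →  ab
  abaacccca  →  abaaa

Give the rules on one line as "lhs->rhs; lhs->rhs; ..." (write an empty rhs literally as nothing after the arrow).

ac->a; bb->; cc->a

  | ccba => aba
  | bbabba => abba => aa
  | aabbcbaac => aacbaac => aabaac => aabaa
  | abbac => aac => aa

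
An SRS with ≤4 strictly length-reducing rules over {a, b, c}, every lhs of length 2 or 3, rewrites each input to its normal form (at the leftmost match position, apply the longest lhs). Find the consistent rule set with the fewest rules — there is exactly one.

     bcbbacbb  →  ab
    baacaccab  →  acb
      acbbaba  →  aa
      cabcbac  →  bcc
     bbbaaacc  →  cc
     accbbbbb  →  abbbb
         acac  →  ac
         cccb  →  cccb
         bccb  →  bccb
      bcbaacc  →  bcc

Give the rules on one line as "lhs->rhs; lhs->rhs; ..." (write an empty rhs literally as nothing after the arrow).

ba->; ca->; cbb->ab

  | bcbbacbb => babacbb => bacbb => cbb => ab
  | baacaccab => acaccab => accab => acb
  | acbbaba => aababa => aaba => aa
  | cabcbac => bcbac => bcc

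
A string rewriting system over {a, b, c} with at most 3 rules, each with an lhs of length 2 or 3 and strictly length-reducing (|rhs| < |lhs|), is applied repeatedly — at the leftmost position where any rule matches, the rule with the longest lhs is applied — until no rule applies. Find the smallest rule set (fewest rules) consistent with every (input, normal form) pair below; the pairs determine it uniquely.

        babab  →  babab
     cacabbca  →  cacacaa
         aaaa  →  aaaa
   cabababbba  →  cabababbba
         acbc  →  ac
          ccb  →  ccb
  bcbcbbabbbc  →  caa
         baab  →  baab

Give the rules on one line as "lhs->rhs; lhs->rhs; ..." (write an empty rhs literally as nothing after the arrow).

  | babab
  | cacabbca => cacacaa
  | aaaa
  | cabababbba

abc->c; bbc->ca; bc->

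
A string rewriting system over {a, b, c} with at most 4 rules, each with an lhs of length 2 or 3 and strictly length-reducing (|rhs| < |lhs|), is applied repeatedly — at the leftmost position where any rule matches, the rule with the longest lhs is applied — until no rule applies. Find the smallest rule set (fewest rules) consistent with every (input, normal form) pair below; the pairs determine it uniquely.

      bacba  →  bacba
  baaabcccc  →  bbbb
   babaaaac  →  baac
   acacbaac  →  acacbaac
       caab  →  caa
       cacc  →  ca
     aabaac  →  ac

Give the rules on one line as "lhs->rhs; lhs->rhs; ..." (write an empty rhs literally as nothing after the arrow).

aaa->; ab->a; cc->b

  | bacba
  | baaabcccc => bbcccc => bbbcc => bbbb
  | babaaaac => baaaaac => baac
  | acacbaac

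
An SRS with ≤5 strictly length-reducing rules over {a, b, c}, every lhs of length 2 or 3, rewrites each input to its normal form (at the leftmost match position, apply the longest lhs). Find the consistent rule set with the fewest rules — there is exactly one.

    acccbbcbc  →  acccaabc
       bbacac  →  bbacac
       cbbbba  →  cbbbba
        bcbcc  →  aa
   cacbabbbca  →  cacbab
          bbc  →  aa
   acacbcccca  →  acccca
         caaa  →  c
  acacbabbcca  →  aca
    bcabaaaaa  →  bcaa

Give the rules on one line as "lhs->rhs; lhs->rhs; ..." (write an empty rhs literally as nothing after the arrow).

  | acccbbcbc => acccaabc
  | bbacac
  | cbbbba
  | bcbcc => bbc => aa

aaa->; bbc->aa; cab->c; cbc->b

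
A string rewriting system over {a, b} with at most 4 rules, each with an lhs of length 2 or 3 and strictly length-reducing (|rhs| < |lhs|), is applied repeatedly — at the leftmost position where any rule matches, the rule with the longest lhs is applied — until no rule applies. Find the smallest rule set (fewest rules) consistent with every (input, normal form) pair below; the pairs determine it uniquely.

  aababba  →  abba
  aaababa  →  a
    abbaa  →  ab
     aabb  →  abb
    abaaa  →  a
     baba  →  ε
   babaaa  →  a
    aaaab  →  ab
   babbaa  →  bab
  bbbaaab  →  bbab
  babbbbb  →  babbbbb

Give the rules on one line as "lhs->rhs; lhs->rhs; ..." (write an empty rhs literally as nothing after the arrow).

  | aababba => ababba => aabba => abba
  | aaababa => aababa => ababa => aaba => aba => aa => a
  | abbaa => ab
  | aabb => abb

aa->a; aba->aa; baa->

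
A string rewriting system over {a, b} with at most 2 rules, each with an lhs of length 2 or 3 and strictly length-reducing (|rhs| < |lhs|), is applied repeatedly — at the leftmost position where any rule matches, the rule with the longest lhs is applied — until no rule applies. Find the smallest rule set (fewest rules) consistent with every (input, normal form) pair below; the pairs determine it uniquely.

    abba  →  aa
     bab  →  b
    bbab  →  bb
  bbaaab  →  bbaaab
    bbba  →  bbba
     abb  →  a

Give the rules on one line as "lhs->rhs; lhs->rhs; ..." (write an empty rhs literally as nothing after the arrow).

abb->a; bab->b

  | abba => aa
  | bab => b
  | bbab => bb
  | bbaaab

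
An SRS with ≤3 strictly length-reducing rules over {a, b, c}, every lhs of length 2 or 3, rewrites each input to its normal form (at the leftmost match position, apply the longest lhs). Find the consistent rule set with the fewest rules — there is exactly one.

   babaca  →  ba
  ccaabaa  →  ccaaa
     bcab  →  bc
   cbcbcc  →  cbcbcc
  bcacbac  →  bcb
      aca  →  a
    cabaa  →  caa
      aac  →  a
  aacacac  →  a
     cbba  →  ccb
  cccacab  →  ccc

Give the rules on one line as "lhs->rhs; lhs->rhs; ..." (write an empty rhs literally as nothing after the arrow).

ab->; ac->; bba->cb

  | babaca => baca => ba
  | ccaabaa => ccaaa
  | bcab => bc
  | cbcbcc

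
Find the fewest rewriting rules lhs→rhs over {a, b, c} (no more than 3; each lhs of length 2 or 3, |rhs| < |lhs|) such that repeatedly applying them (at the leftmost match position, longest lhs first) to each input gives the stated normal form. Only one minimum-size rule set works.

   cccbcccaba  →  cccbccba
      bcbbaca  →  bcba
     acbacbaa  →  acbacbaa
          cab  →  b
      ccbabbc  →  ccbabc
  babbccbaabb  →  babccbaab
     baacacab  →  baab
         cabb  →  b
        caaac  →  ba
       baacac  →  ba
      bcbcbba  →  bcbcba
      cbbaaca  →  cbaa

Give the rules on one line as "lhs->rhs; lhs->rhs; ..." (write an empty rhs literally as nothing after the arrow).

aac->ba; bb->b; ca->

  | cccbcccaba => cccbccba
  | bcbbaca => bcbaca => bcba
  | acbacbaa
  | cab => b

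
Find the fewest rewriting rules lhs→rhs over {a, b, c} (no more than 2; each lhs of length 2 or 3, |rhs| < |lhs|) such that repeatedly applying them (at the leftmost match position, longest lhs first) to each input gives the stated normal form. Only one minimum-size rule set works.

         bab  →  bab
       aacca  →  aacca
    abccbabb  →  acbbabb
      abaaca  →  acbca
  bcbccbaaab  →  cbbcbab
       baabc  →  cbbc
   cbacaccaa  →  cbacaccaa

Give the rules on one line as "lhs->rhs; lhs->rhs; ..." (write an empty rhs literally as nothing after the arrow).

baa->cb; bcc->cb

  | bab
  | aacca
  | abccbabb => acbbabb
  | abaaca => acbca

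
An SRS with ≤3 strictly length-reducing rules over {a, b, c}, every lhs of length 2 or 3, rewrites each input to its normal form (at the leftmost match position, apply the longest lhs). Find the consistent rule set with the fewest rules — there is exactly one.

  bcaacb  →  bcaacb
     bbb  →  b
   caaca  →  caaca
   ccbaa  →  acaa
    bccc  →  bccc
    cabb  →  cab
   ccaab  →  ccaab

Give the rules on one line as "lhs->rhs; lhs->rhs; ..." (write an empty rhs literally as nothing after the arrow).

bb->b; ccb->ac

  | bcaacb
  | bbb => bb => b
  | caaca
  | ccbaa => acaa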